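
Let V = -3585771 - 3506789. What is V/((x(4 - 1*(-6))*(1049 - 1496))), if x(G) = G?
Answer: 709256/447 ≈ 1586.7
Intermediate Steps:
V = -7092560
V/((x(4 - 1*(-6))*(1049 - 1496))) = -7092560*1/((4 - 1*(-6))*(1049 - 1496)) = -7092560*(-1/(447*(4 + 6))) = -7092560/(10*(-447)) = -7092560/(-4470) = -7092560*(-1/4470) = 709256/447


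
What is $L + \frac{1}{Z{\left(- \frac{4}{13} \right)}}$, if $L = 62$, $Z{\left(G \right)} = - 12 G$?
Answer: $\frac{2989}{48} \approx 62.271$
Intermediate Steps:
$L + \frac{1}{Z{\left(- \frac{4}{13} \right)}} = 62 + \frac{1}{\left(-12\right) \left(- \frac{4}{13}\right)} = 62 + \frac{1}{\frac{48}{13}} = 62 + \frac{13}{48} = \frac{2989}{48}$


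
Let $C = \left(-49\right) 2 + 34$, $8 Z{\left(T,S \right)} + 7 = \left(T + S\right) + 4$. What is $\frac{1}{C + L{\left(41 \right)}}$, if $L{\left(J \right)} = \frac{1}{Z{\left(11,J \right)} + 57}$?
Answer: $- \frac{505}{32312} \approx -0.015629$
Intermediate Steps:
$Z{\left(T,S \right)} = - \frac{3}{8} + \frac{S}{8} + \frac{T}{8}$ ($Z{\left(T,S \right)} = - \frac{7}{8} + \frac{\left(T + S\right) + 4}{8} = - \frac{7}{8} + \frac{\left(S + T\right) + 4}{8} = - \frac{7}{8} + \frac{4 + S + T}{8} = - \frac{7}{8} + \left(\frac{1}{2} + \frac{S}{8} + \frac{T}{8}\right) = - \frac{3}{8} + \frac{S}{8} + \frac{T}{8}$)
$C = -64$ ($C = -98 + 34 = -64$)
$L{\left(J \right)} = \frac{1}{58 + \frac{J}{8}}$ ($L{\left(J \right)} = \frac{1}{\left(- \frac{3}{8} + \frac{J}{8} + \frac{1}{8} \cdot 11\right) + 57} = \frac{1}{\left(- \frac{3}{8} + \frac{J}{8} + \frac{11}{8}\right) + 57} = \frac{1}{\left(1 + \frac{J}{8}\right) + 57} = \frac{1}{58 + \frac{J}{8}}$)
$\frac{1}{C + L{\left(41 \right)}} = \frac{1}{-64 + \frac{8}{464 + 41}} = \frac{1}{-64 + \frac{8}{505}} = \frac{1}{- \frac{32312}{505}} = - \frac{505}{32312}$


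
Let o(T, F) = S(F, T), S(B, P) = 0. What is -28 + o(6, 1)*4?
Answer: -28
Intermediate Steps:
o(T, F) = 0
-28 + o(6, 1)*4 = -28 + 0*4 = -28 + 0 = -28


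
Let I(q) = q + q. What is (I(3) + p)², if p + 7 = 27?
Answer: 676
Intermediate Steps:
I(q) = 2*q
p = 20 (p = -7 + 27 = 20)
(I(3) + p)² = (2*3 + 20)² = (6 + 20)² = 26² = 676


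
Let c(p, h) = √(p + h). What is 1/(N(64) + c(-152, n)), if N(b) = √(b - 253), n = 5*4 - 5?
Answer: -I/(√137 + 3*√21) ≈ -0.039289*I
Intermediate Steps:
n = 15 (n = 20 - 5 = 15)
c(p, h) = √(h + p)
N(b) = √(-253 + b)
1/(N(64) + c(-152, n)) = 1/(√(-253 + 64) + √(15 - 152)) = 1/(√(-189) + √(-137)) = 1/(3*I*√21 + I*√137) = 1/(I*√137 + 3*I*√21)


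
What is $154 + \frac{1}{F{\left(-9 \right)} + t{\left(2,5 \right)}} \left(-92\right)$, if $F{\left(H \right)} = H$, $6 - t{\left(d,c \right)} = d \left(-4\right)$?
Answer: $\frac{678}{5} \approx 135.6$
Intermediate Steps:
$t{\left(d,c \right)} = 6 + 4 d$ ($t{\left(d,c \right)} = 6 - d \left(-4\right) = 6 - - 4 d = 6 + 4 d$)
$154 + \frac{1}{F{\left(-9 \right)} + t{\left(2,5 \right)}} \left(-92\right) = 154 + \frac{1}{-9 + \left(6 + 4 \cdot 2\right)} \left(-92\right) = 154 + \frac{1}{-9 + \left(6 + 8\right)} \left(-92\right) = 154 + \frac{1}{-9 + 14} \left(-92\right) = 154 + \frac{1}{5} \left(-92\right) = 154 - \frac{92}{5} = \frac{678}{5}$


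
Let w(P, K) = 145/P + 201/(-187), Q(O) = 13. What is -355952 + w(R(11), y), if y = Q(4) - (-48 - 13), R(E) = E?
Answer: -66560760/187 ≈ -3.5594e+5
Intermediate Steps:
y = 74 (y = 13 - (-48 - 13) = 13 - 1*(-61) = 13 + 61 = 74)
w(P, K) = -201/187 + 145/P (w(P, K) = 145/P + 201*(-1/187) = 145/P - 201/187 = -201/187 + 145/P)
-355952 + w(R(11), y) = -355952 + (-201/187 + 145/11) = -355952 + 2264/187 = -66560760/187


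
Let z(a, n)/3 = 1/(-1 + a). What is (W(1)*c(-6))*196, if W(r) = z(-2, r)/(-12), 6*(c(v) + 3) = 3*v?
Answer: -98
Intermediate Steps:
z(a, n) = 3/(-1 + a)
c(v) = -3 + v/2 (c(v) = -3 + (3*v)/6 = -3 + v/2)
W(r) = 1/12 (W(r) = (3/(-1 - 2))/(-12) = (3/(-3))*(-1/12) = (3*(-⅓))*(-1/12) = -1*(-1/12) = 1/12)
(W(1)*c(-6))*196 = ((-3 + (½)*(-6))/12)*196 = ((-3 - 3)/12)*196 = ((1/12)*(-6))*196 = -½*196 = -98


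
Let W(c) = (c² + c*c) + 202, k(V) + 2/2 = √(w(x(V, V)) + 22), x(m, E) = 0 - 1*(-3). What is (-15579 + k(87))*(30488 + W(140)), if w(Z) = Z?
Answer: -1088536750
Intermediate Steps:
x(m, E) = 3 (x(m, E) = 0 + 3 = 3)
k(V) = 4 (k(V) = -1 + √(3 + 22) = -1 + √25 = -1 + 5 = 4)
W(c) = 202 + 2*c² (W(c) = (c² + c²) + 202 = 2*c² + 202 = 202 + 2*c²)
(-15579 + k(87))*(30488 + W(140)) = (-15579 + 4)*(30488 + (202 + 2*140²)) = -15575*(30488 + (202 + 2*19600)) = -15575*(30488 + (202 + 39200)) = -15575*(30488 + 39402) = -15575*69890 = -1088536750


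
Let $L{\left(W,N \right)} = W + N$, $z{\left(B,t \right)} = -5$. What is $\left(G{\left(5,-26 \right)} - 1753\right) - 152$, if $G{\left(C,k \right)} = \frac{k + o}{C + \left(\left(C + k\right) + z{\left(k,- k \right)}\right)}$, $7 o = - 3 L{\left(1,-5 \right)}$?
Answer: $- \frac{279865}{147} \approx -1903.8$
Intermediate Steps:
$L{\left(W,N \right)} = N + W$
$o = \frac{12}{7}$ ($o = \frac{\left(-3\right) \left(-5 + 1\right)}{7} = \frac{\left(-3\right) \left(-4\right)}{7} = \frac{1}{7} \cdot 12 = \frac{12}{7} \approx 1.7143$)
$G{\left(C,k \right)} = \frac{\frac{12}{7} + k}{-5 + k + 2 C}$ ($G{\left(C,k \right)} = \frac{k + \frac{12}{7}}{C - \left(5 - C - k\right)} = \frac{\frac{12}{7} + k}{C + \left(-5 + C + k\right)} = \frac{\frac{12}{7} + k}{-5 + k + 2 C}$)
$\left(G{\left(5,-26 \right)} - 1753\right) - 152 = \left(\frac{\frac{12}{7} - 26}{-5 - 26 + 2 \cdot 5} - 1753\right) - 152 = \left(\frac{1}{-5 - 26 + 10} \left(- \frac{170}{7}\right) - 1753\right) - 152 = \left(\frac{1}{-21} \left(- \frac{170}{7}\right) - 1753\right) - 152 = \left(\left(- \frac{1}{21}\right) \left(- \frac{170}{7}\right) - 1753\right) - 152 = \left(\frac{170}{147} - 1753\right) - 152 = - \frac{257521}{147} - 152 = - \frac{279865}{147}$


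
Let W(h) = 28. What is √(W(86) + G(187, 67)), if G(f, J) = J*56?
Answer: 6*√105 ≈ 61.482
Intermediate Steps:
G(f, J) = 56*J
√(W(86) + G(187, 67)) = √(28 + 56*67) = √(28 + 3752) = √3780 = 6*√105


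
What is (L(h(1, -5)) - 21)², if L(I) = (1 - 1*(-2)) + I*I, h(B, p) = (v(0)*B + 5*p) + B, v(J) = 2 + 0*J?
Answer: 217156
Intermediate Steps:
v(J) = 2 (v(J) = 2 + 0 = 2)
h(B, p) = 3*B + 5*p (h(B, p) = (2*B + 5*p) + B = 3*B + 5*p)
L(I) = 3 + I² (L(I) = (1 + 2) + I² = 3 + I²)
(L(h(1, -5)) - 21)² = ((3 + (3*1 + 5*(-5))²) - 21)² = ((3 + (3 - 25)²) - 21)² = ((3 + (-22)²) - 21)² = ((3 + 484) - 21)² = (487 - 21)² = 466² = 217156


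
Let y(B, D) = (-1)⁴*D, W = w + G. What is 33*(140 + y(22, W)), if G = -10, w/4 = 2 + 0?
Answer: 4554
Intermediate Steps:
w = 8 (w = 4*(2 + 0) = 4*2 = 8)
W = -2 (W = 8 - 10 = -2)
y(B, D) = D (y(B, D) = 1*D = D)
33*(140 + y(22, W)) = 33*(140 - 2) = 33*138 = 4554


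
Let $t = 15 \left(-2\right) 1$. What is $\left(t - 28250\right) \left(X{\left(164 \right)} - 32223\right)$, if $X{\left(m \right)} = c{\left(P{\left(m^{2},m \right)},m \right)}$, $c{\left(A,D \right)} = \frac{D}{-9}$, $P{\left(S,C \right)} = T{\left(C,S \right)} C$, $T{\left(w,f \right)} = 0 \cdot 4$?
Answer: $\frac{8206035880}{9} \approx 9.1178 \cdot 10^{8}$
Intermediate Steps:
$t = -30$ ($t = \left(-30\right) 1 = -30$)
$T{\left(w,f \right)} = 0$
$P{\left(S,C \right)} = 0$ ($P{\left(S,C \right)} = 0 C = 0$)
$c{\left(A,D \right)} = - \frac{D}{9}$ ($c{\left(A,D \right)} = D \left(- \frac{1}{9}\right) = - \frac{D}{9}$)
$X{\left(m \right)} = - \frac{m}{9}$
$\left(t - 28250\right) \left(X{\left(164 \right)} - 32223\right) = \left(-30 - 28250\right) \left(\left(- \frac{1}{9}\right) 164 - 32223\right) = - 28280 \left(- \frac{164}{9} - 32223\right) = \left(-28280\right) \left(- \frac{290171}{9}\right) = \frac{8206035880}{9}$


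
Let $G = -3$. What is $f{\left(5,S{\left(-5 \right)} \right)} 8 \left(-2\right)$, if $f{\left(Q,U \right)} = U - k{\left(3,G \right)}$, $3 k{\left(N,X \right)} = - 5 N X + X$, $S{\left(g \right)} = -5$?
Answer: $304$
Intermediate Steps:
$k{\left(N,X \right)} = \frac{X}{3} - \frac{5 N X}{3}$ ($k{\left(N,X \right)} = \frac{- 5 N X + X}{3} = \frac{X - 5 N X}{3} = \frac{X}{3} - \frac{5 N X}{3}$)
$f{\left(Q,U \right)} = -14 + U$ ($f{\left(Q,U \right)} = U - \frac{1}{3} \left(-3\right) \left(1 - 15\right) = U - \frac{1}{3} \left(-3\right) \left(-14\right) = U - 14 = -14 + U$)
$f{\left(5,S{\left(-5 \right)} \right)} 8 \left(-2\right) = \left(-14 - 5\right) 8 \left(-2\right) = \left(-19\right) 8 \left(-2\right) = \left(-152\right) \left(-2\right) = 304$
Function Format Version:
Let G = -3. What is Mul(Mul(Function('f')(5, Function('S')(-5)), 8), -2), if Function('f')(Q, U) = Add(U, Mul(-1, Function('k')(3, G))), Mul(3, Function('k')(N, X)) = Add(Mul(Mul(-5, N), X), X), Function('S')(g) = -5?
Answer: 304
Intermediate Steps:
Function('k')(N, X) = Add(Mul(Rational(1, 3), X), Mul(Rational(-5, 3), N, X)) (Function('k')(N, X) = Mul(Rational(1, 3), Add(Mul(Mul(-5, N), X), X)) = Mul(Rational(1, 3), Add(Mul(-5, N, X), X)) = Mul(Rational(1, 3), Add(X, Mul(-5, N, X))) = Add(Mul(Rational(1, 3), X), Mul(Rational(-5, 3), N, X)))
Function('f')(Q, U) = Add(-14, U) (Function('f')(Q, U) = Add(U, Mul(-1, Mul(Rational(1, 3), -3, Add(1, Mul(-5, 3))))) = Add(U, Mul(-1, Mul(Rational(1, 3), -3, Add(1, -15)))) = Add(U, Mul(-1, Mul(Rational(1, 3), -3, -14))) = Add(U, Mul(-1, 14)) = Add(U, -14) = Add(-14, U))
Mul(Mul(Function('f')(5, Function('S')(-5)), 8), -2) = Mul(Mul(Add(-14, -5), 8), -2) = Mul(Mul(-19, 8), -2) = Mul(-152, -2) = 304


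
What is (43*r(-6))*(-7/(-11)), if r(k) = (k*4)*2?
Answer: -14448/11 ≈ -1313.5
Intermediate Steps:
r(k) = 8*k (r(k) = (4*k)*2 = 8*k)
(43*r(-6))*(-7/(-11)) = (43*(8*(-6)))*(-7/(-11)) = (43*(-48))*(-7*(-1/11)) = -2064*7/11 = -14448/11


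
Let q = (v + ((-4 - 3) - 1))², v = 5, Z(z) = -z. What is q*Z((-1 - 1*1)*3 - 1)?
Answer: 63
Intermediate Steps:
q = 9 (q = (5 + ((-4 - 3) - 1))² = (5 + (-7 - 1))² = (5 - 8)² = (-3)² = 9)
q*Z((-1 - 1*1)*3 - 1) = 9*(-((-1 - 1*1)*3 - 1)) = 9*(-((-1 - 1)*3 - 1)) = 9*(-(-2*3 - 1)) = 9*(-(-6 - 1)) = 9*(-1*(-7)) = 9*7 = 63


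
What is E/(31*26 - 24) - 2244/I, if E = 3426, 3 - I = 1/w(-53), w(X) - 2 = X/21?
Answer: -1593157/3519 ≈ -452.73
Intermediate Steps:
w(X) = 2 + X/21
I = 54/11 (I = 3 - 1/(2 + (1/21)*(-53)) = 3 - 1/(2 - 53/21) = 3 - 1/(-11/21) = 3 - 1*(-21/11) = 3 + 21/11 = 54/11 ≈ 4.9091)
E/(31*26 - 24) - 2244/I = 3426/(31*26 - 24) - 2244/54/11 = 3426/(806 - 24) - 2244*11/54 = 3426/782 - 4114/9 = 3426*(1/782) - 4114/9 = 1713/391 - 4114/9 = -1593157/3519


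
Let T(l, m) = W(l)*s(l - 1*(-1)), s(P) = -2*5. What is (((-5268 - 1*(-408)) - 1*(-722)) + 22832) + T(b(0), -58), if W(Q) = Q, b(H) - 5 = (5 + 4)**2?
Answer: 17834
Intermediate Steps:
s(P) = -10
b(H) = 86 (b(H) = 5 + (5 + 4)**2 = 5 + 9**2 = 5 + 81 = 86)
T(l, m) = -10*l (T(l, m) = l*(-10) = -10*l)
(((-5268 - 1*(-408)) - 1*(-722)) + 22832) + T(b(0), -58) = (((-5268 - 1*(-408)) - 1*(-722)) + 22832) - 10*86 = (((-5268 + 408) + 722) + 22832) - 860 = ((-4860 + 722) + 22832) - 860 = (-4138 + 22832) - 860 = 18694 - 860 = 17834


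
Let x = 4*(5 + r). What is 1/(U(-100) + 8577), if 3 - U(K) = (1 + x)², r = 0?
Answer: 1/8139 ≈ 0.00012287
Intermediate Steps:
x = 20 (x = 4*(5 + 0) = 4*5 = 20)
U(K) = -438 (U(K) = 3 - (1 + 20)² = 3 - 1*21² = 3 - 1*441 = 3 - 441 = -438)
1/(U(-100) + 8577) = 1/(-438 + 8577) = 1/8139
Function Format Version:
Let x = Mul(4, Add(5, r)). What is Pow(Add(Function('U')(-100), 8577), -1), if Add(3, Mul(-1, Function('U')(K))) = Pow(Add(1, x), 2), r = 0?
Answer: Rational(1, 8139) ≈ 0.00012287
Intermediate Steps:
x = 20 (x = Mul(4, Add(5, 0)) = Mul(4, 5) = 20)
Function('U')(K) = -438 (Function('U')(K) = Add(3, Mul(-1, Pow(Add(1, 20), 2))) = Add(3, Mul(-1, Pow(21, 2))) = Add(3, Mul(-1, 441)) = Add(3, -441) = -438)
Pow(Add(Function('U')(-100), 8577), -1) = Pow(Add(-438, 8577), -1) = Pow(8139, -1) = Rational(1, 8139)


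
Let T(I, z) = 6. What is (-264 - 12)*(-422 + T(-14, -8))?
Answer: 114816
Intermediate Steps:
(-264 - 12)*(-422 + T(-14, -8)) = (-264 - 12)*(-422 + 6) = -276*(-416) = 114816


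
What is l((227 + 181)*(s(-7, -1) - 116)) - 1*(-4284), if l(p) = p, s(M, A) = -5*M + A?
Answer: -29172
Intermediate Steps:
s(M, A) = A - 5*M
l((227 + 181)*(s(-7, -1) - 116)) - 1*(-4284) = (227 + 181)*((-1 - 5*(-7)) - 116) - 1*(-4284) = 408*((-1 + 35) - 116) + 4284 = 408*(34 - 116) + 4284 = 408*(-82) + 4284 = -33456 + 4284 = -29172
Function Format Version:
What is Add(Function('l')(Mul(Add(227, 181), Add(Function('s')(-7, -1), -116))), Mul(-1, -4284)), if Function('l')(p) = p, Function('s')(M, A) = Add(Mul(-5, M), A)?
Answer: -29172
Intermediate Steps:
Function('s')(M, A) = Add(A, Mul(-5, M))
Add(Function('l')(Mul(Add(227, 181), Add(Function('s')(-7, -1), -116))), Mul(-1, -4284)) = Add(Mul(Add(227, 181), Add(Add(-1, Mul(-5, -7)), -116)), Mul(-1, -4284)) = Add(Mul(408, Add(Add(-1, 35), -116)), 4284) = Add(Mul(408, Add(34, -116)), 4284) = Add(Mul(408, -82), 4284) = Add(-33456, 4284) = -29172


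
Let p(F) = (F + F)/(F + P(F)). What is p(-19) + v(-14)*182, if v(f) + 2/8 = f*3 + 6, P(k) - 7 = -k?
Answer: -92441/14 ≈ -6602.9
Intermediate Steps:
P(k) = 7 - k
v(f) = 23/4 + 3*f (v(f) = -¼ + (f*3 + 6) = -¼ + (3*f + 6) = -¼ + (6 + 3*f) = 23/4 + 3*f)
p(F) = 2*F/7 (p(F) = (F + F)/(F + (7 - F)) = (2*F)/7 = (2*F)*(⅐) = 2*F/7)
p(-19) + v(-14)*182 = (2/7)*(-19) + (23/4 + 3*(-14))*182 = -38/7 + (23/4 - 42)*182 = -38/7 - 145/4*182 = -38/7 - 13195/2 = -92441/14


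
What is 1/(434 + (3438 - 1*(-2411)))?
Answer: 1/6283 ≈ 0.00015916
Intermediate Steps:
1/(434 + (3438 - 1*(-2411))) = 1/(434 + (3438 + 2411)) = 1/(434 + 5849) = 1/6283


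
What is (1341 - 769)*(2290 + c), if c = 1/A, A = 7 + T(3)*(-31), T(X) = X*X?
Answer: 89071697/68 ≈ 1.3099e+6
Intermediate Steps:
T(X) = X²
A = -272 (A = 7 + 3²*(-31) = 7 + 9*(-31) = 7 - 279 = -272)
c = -1/272 (c = 1/(-272) = -1/272 ≈ -0.0036765)
(1341 - 769)*(2290 + c) = (1341 - 769)*(2290 - 1/272) = 572*(622879/272) = 89071697/68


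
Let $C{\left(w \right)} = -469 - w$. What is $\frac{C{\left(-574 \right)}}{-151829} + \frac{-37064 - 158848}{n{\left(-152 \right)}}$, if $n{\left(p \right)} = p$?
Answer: $\frac{195691494}{151829} \approx 1288.9$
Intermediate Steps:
$\frac{C{\left(-574 \right)}}{-151829} + \frac{-37064 - 158848}{n{\left(-152 \right)}} = \frac{-469 - -574}{-151829} + \frac{-37064 - 158848}{-152} = \left(-469 + 574\right) \left(- \frac{1}{151829}\right) - - \frac{24489}{19} = 105 \left(- \frac{1}{151829}\right) + \frac{24489}{19} = - \frac{105}{151829} + \frac{24489}{19} = \frac{195691494}{151829}$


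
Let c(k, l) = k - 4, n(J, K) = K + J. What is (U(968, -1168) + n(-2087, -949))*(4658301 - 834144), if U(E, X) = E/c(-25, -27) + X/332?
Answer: -28285239580848/2407 ≈ -1.1751e+10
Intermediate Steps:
n(J, K) = J + K
c(k, l) = -4 + k
U(E, X) = -E/29 + X/332 (U(E, X) = E/(-4 - 25) + X/332 = E/(-29) + X*(1/332) = E*(-1/29) + X/332 = -E/29 + X/332)
(U(968, -1168) + n(-2087, -949))*(4658301 - 834144) = ((-1/29*968 + (1/332)*(-1168)) + (-2087 - 949))*(4658301 - 834144) = ((-968/29 - 292/83) - 3036)*3824157 = (-88812/2407 - 3036)*3824157 = -7396464/2407*3824157 = -28285239580848/2407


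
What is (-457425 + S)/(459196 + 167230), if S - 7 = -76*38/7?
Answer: -1602407/2192491 ≈ -0.73086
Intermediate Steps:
S = -2839/7 (S = 7 - 76*38/7 = 7 - 2888*⅐ = 7 - 2888/7 = -2839/7 ≈ -405.57)
(-457425 + S)/(459196 + 167230) = (-457425 - 2839/7)/(459196 + 167230) = -3204814/7/626426 = -3204814/7*1/626426 = -1602407/2192491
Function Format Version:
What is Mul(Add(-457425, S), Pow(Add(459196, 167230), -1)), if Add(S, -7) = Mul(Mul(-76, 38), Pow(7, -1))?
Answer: Rational(-1602407, 2192491) ≈ -0.73086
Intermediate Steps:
S = Rational(-2839, 7) (S = Add(7, Mul(Mul(-76, 38), Pow(7, -1))) = Add(7, Mul(-2888, Rational(1, 7))) = Add(7, Rational(-2888, 7)) = Rational(-2839, 7) ≈ -405.57)
Mul(Add(-457425, S), Pow(Add(459196, 167230), -1)) = Mul(Add(-457425, Rational(-2839, 7)), Pow(Add(459196, 167230), -1)) = Mul(Rational(-3204814, 7), Pow(626426, -1)) = Mul(Rational(-3204814, 7), Rational(1, 626426)) = Rational(-1602407, 2192491)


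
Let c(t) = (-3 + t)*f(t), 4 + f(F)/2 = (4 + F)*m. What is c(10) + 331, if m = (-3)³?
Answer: -5017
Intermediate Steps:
m = -27
f(F) = -224 - 54*F (f(F) = -8 + 2*((4 + F)*(-27)) = -8 + 2*(-108 - 27*F) = -8 + (-216 - 54*F) = -224 - 54*F)
c(t) = (-224 - 54*t)*(-3 + t) (c(t) = (-3 + t)*(-224 - 54*t) = (-224 - 54*t)*(-3 + t))
c(10) + 331 = (672 - 62*10 - 54*10²) + 331 = (672 - 620 - 54*100) + 331 = (672 - 620 - 5400) + 331 = -5348 + 331 = -5017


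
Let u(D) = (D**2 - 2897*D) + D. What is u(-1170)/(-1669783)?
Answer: -4757220/1669783 ≈ -2.8490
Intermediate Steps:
u(D) = D**2 - 2896*D
u(-1170)/(-1669783) = -1170*(-2896 - 1170)/(-1669783) = -1170*(-4066)*(-1/1669783) = 4757220*(-1/1669783) = -4757220/1669783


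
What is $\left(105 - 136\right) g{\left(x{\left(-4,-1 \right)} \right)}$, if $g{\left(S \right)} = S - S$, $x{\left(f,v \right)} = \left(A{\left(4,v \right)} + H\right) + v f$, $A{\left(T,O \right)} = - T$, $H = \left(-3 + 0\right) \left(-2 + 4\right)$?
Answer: $0$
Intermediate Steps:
$H = -6$ ($H = \left(-3\right) 2 = -6$)
$x{\left(f,v \right)} = -10 + f v$ ($x{\left(f,v \right)} = \left(\left(-1\right) 4 - 6\right) + v f = \left(-4 - 6\right) + f v = -10 + f v$)
$g{\left(S \right)} = 0$
$\left(105 - 136\right) g{\left(x{\left(-4,-1 \right)} \right)} = \left(105 - 136\right) 0 = \left(-31\right) 0 = 0$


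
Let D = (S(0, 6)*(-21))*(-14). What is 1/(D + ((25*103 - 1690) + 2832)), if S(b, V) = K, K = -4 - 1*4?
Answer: 1/1365 ≈ 0.00073260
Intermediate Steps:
K = -8 (K = -4 - 4 = -8)
S(b, V) = -8
D = -2352 (D = -8*(-21)*(-14) = 168*(-14) = -2352)
1/(D + ((25*103 - 1690) + 2832)) = 1/(-2352 + ((25*103 - 1690) + 2832)) = 1/(-2352 + ((2575 - 1690) + 2832)) = 1/(-2352 + (885 + 2832)) = 1/(-2352 + 3717) = 1/1365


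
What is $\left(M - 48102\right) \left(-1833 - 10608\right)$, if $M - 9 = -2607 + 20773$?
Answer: $372321807$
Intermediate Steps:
$M = 18175$ ($M = 9 + \left(-2607 + 20773\right) = 9 + 18166 = 18175$)
$\left(M - 48102\right) \left(-1833 - 10608\right) = \left(18175 - 48102\right) \left(-1833 - 10608\right) = \left(-29927\right) \left(-12441\right) = 372321807$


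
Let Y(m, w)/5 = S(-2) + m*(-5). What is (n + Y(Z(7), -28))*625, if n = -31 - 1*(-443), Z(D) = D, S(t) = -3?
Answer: 138750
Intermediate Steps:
n = 412 (n = -31 + 443 = 412)
Y(m, w) = -15 - 25*m (Y(m, w) = 5*(-3 + m*(-5)) = 5*(-3 - 5*m) = -15 - 25*m)
(n + Y(Z(7), -28))*625 = (412 + (-15 - 25*7))*625 = (412 + (-15 - 175))*625 = (412 - 190)*625 = 222*625 = 138750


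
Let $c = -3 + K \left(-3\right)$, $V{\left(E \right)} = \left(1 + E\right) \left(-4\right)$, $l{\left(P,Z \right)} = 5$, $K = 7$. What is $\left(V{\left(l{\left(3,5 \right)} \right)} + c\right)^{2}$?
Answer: $2304$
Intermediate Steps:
$V{\left(E \right)} = -4 - 4 E$
$c = -24$ ($c = -3 + 7 \left(-3\right) = -3 - 21 = -24$)
$\left(V{\left(l{\left(3,5 \right)} \right)} + c\right)^{2} = \left(\left(-4 - 20\right) - 24\right)^{2} = \left(-24 - 24\right)^{2} = \left(-48\right)^{2} = 2304$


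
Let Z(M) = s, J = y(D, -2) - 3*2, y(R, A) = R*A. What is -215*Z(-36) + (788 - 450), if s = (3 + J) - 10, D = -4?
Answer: 1413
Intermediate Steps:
y(R, A) = A*R
J = 2 (J = -2*(-4) - 3*2 = 8 - 6 = 2)
s = -5 (s = (3 + 2) - 10 = 5 - 10 = -5)
Z(M) = -5
-215*Z(-36) + (788 - 450) = -215*(-5) + (788 - 450) = 1075 + 338 = 1413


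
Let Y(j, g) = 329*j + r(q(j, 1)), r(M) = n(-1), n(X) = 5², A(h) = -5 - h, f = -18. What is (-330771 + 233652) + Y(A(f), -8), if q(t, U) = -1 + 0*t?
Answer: -92817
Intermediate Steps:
n(X) = 25
q(t, U) = -1 (q(t, U) = -1 + 0 = -1)
r(M) = 25
Y(j, g) = 25 + 329*j (Y(j, g) = 329*j + 25 = 25 + 329*j)
(-330771 + 233652) + Y(A(f), -8) = (-330771 + 233652) + (25 + 329*(-5 - 1*(-18))) = -97119 + (25 + 329*(-5 + 18)) = -97119 + (25 + 329*13) = -97119 + (25 + 4277) = -97119 + 4302 = -92817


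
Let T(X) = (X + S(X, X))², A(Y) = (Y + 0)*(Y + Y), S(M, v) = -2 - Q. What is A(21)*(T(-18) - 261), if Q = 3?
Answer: 236376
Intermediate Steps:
S(M, v) = -5 (S(M, v) = -2 - 1*3 = -2 - 3 = -5)
A(Y) = 2*Y² (A(Y) = Y*(2*Y) = 2*Y²)
T(X) = (-5 + X)² (T(X) = (X - 5)² = (-5 + X)²)
A(21)*(T(-18) - 261) = (2*21²)*((-5 - 18)² - 261) = (2*441)*((-23)² - 261) = 882*(529 - 261) = 882*268 = 236376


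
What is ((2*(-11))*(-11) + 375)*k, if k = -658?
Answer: -405986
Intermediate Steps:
((2*(-11))*(-11) + 375)*k = ((2*(-11))*(-11) + 375)*(-658) = (-22*(-11) + 375)*(-658) = (242 + 375)*(-658) = 617*(-658) = -405986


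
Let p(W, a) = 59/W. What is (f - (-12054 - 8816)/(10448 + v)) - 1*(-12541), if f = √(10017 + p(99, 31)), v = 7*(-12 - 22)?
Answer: 12806448/1021 + √10909162/33 ≈ 12643.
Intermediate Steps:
v = -238 (v = 7*(-34) = -238)
f = √10909162/33 (f = √(10017 + 59/99) = √(991742/99) = √10909162/33 ≈ 100.09)
(f - (-12054 - 8816)/(10448 + v)) - 1*(-12541) = (√10909162/33 - (-12054 - 8816)/(10448 - 238)) - 1*(-12541) = (√10909162/33 - (-20870)/10210) + 12541 = (√10909162/33 - 1*(-2087/1021)) + 12541 = (√10909162/33 + 2087/1021) + 12541 = (2087/1021 + √10909162/33) + 12541 = 12806448/1021 + √10909162/33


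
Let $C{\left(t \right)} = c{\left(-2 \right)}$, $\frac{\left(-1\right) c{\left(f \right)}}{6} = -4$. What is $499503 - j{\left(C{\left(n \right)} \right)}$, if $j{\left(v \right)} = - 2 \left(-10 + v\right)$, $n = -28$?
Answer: $499531$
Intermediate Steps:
$c{\left(f \right)} = 24$ ($c{\left(f \right)} = \left(-6\right) \left(-4\right) = 24$)
$C{\left(t \right)} = 24$
$j{\left(v \right)} = 20 - 2 v$
$499503 - j{\left(C{\left(n \right)} \right)} = 499503 - \left(20 - 48\right) = 499503 - -28 = 499503 + 28 = 499531$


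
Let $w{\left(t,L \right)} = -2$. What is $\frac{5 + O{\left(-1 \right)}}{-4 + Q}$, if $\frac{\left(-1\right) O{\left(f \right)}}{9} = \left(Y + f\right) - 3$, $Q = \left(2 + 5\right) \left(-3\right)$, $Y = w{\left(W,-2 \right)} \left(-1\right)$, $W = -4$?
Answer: $- \frac{23}{25} \approx -0.92$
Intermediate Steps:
$Y = 2$ ($Y = \left(-2\right) \left(-1\right) = 2$)
$Q = -21$ ($Q = 7 \left(-3\right) = -21$)
$O{\left(f \right)} = 9 - 9 f$ ($O{\left(f \right)} = - 9 \left(\left(2 + f\right) - 3\right) = - 9 \left(-1 + f\right) = 9 - 9 f$)
$\frac{5 + O{\left(-1 \right)}}{-4 + Q} = \frac{5 + \left(9 - -9\right)}{-4 - 21} = \frac{5 + \left(9 + 9\right)}{-25} = - \frac{5 + 18}{25} = \left(- \frac{1}{25}\right) 23 = - \frac{23}{25}$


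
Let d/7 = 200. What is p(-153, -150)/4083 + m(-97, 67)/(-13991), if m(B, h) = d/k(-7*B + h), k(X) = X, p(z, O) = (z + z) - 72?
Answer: -658501718/7102573123 ≈ -0.092713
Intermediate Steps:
p(z, O) = -72 + 2*z (p(z, O) = 2*z - 72 = -72 + 2*z)
d = 1400 (d = 7*200 = 1400)
m(B, h) = 1400/(h - 7*B) (m(B, h) = 1400/(-7*B + h) = 1400/(h - 7*B))
p(-153, -150)/4083 + m(-97, 67)/(-13991) = (-72 + 2*(-153))/4083 + (1400/(67 - 7*(-97)))/(-13991) = (-72 - 306)*(1/4083) + (1400/(67 + 679))*(-1/13991) = -378*1/4083 + (1400/746)*(-1/13991) = -126/1361 + (1400*(1/746))*(-1/13991) = -126/1361 + (700/373)*(-1/13991) = -126/1361 - 700/5218643 = -658501718/7102573123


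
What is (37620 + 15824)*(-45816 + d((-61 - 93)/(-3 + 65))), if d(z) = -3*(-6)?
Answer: -2447628312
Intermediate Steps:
d(z) = 18
(37620 + 15824)*(-45816 + d((-61 - 93)/(-3 + 65))) = (37620 + 15824)*(-45816 + 18) = 53444*(-45798) = -2447628312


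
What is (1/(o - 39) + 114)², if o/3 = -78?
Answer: 968516641/74529 ≈ 12995.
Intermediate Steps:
o = -234 (o = 3*(-78) = -234)
(1/(o - 39) + 114)² = (1/(-234 - 39) + 114)² = (1/(-273) + 114)² = (-1/273 + 114)² = (31121/273)² = 968516641/74529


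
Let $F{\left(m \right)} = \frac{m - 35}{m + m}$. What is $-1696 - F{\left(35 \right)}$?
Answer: $-1696$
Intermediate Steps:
$F{\left(m \right)} = \frac{-35 + m}{2 m}$
$-1696 - F{\left(35 \right)} = -1696 - \frac{-35 + 35}{2 \cdot 35} = -1696 - \frac{1}{2} \cdot \frac{1}{35} \cdot 0 = -1696 - 0 = -1696 + 0 = -1696$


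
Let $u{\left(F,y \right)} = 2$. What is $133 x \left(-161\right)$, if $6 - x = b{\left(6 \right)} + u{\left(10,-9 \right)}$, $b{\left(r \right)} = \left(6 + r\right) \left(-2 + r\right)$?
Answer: $942172$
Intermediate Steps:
$b{\left(r \right)} = \left(-2 + r\right) \left(6 + r\right)$
$x = -44$ ($x = 6 - \left(\left(-12 + 6^{2} + 4 \cdot 6\right) + 2\right) = 6 - \left(\left(-12 + 36 + 24\right) + 2\right) = 6 - \left(48 + 2\right) = 6 - 50 = -44$)
$133 x \left(-161\right) = 133 \left(-44\right) \left(-161\right) = \left(-5852\right) \left(-161\right) = 942172$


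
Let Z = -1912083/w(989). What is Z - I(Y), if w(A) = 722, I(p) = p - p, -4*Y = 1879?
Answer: -1912083/722 ≈ -2648.3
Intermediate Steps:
Y = -1879/4 (Y = -1/4*1879 = -1879/4 ≈ -469.75)
I(p) = 0
Z = -1912083/722 ≈ -2648.3
Z - I(Y) = -1912083/722 - 1*0 = -1912083/722 + 0 = -1912083/722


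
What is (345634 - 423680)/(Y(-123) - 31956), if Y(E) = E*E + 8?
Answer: 78046/16819 ≈ 4.6404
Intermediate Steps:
Y(E) = 8 + E**2 (Y(E) = E**2 + 8 = 8 + E**2)
(345634 - 423680)/(Y(-123) - 31956) = (345634 - 423680)/((8 + (-123)**2) - 31956) = -78046/((8 + 15129) - 31956) = -78046/(15137 - 31956) = -78046/(-16819) = -78046*(-1/16819) = 78046/16819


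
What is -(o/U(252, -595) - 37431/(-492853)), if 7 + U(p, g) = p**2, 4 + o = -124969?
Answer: 1259926846/665844403 ≈ 1.8922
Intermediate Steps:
o = -124973 (o = -4 - 124969 = -124973)
U(p, g) = -7 + p**2
-(o/U(252, -595) - 37431/(-492853)) = -(-124973/(-7 + 252**2) - 37431/(-492853)) = -(-124973/(-7 + 63504) - 37431*(-1/492853)) = -(-124973/63497 + 37431/492853) = -(-124973*1/63497 + 37431/492853) = -(-2659/1351 + 37431/492853) = -1*(-1259926846/665844403) = 1259926846/665844403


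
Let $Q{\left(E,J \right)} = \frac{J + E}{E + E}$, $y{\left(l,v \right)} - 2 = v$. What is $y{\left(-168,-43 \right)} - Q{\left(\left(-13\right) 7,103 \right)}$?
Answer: $- \frac{3725}{91} \approx -40.934$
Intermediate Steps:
$y{\left(l,v \right)} = 2 + v$
$Q{\left(E,J \right)} = \frac{E + J}{2 E}$
$y{\left(-168,-43 \right)} - Q{\left(\left(-13\right) 7,103 \right)} = \left(2 - 43\right) - \frac{\left(-13\right) 7 + 103}{2 \left(\left(-13\right) 7\right)} = -41 - \frac{-91 + 103}{2 \left(-91\right)} = -41 - \frac{1}{2} \left(- \frac{1}{91}\right) 12 = -41 - - \frac{6}{91} = -41 + \frac{6}{91} = - \frac{3725}{91}$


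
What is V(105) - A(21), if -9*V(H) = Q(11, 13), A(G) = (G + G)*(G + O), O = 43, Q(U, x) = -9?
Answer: -2687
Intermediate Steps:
A(G) = 2*G*(43 + G) (A(G) = (G + G)*(G + 43) = (2*G)*(43 + G) = 2*G*(43 + G))
V(H) = 1 (V(H) = -⅑*(-9) = 1)
V(105) - A(21) = 1 - 2*21*(43 + 21) = 1 - 2*21*64 = 1 - 1*2688 = 1 - 2688 = -2687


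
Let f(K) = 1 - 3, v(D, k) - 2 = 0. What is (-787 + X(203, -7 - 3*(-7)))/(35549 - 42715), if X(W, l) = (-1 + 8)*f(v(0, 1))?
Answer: 801/7166 ≈ 0.11178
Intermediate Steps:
v(D, k) = 2 (v(D, k) = 2 + 0 = 2)
f(K) = -2
X(W, l) = -14 (X(W, l) = (-1 + 8)*(-2) = 7*(-2) = -14)
(-787 + X(203, -7 - 3*(-7)))/(35549 - 42715) = (-787 - 14)/(35549 - 42715) = -801/(-7166) = -801*(-1/7166) = 801/7166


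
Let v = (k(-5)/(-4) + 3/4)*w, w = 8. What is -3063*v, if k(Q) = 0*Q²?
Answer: -18378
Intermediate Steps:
k(Q) = 0
v = 6 (v = (0/(-4) + 3/4)*8 = (0*(-¼) + 3*(¼))*8 = (0 + ¾)*8 = (¾)*8 = 6)
-3063*v = -3063*6 = -18378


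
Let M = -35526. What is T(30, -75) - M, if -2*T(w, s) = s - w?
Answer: 71157/2 ≈ 35579.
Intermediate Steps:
T(w, s) = w/2 - s/2 (T(w, s) = -(s - w)/2 = w/2 - s/2)
T(30, -75) - M = ((1/2)*30 - 1/2*(-75)) - 1*(-35526) = (15 + 75/2) + 35526 = 105/2 + 35526 = 71157/2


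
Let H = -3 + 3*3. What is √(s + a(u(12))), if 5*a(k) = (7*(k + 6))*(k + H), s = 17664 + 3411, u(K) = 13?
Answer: √539510/5 ≈ 146.90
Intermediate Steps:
H = 6 (H = -3 + 9 = 6)
s = 21075
a(k) = (6 + k)*(42 + 7*k)/5 (a(k) = ((7*(k + 6))*(k + 6))/5 = ((7*(6 + k))*(6 + k))/5 = ((42 + 7*k)*(6 + k))/5 = ((6 + k)*(42 + 7*k))/5 = (6 + k)*(42 + 7*k)/5)
√(s + a(u(12))) = √(21075 + (252/5 + (7/5)*13² + (84/5)*13)) = √(21075 + (252/5 + (7/5)*169 + 1092/5)) = √(21075 + (252/5 + 1183/5 + 1092/5)) = √(21075 + 2527/5) = √(107902/5) = √539510/5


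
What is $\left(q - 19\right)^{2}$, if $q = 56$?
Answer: $1369$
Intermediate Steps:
$\left(q - 19\right)^{2} = \left(56 - 19\right)^{2} = 37^{2} = 1369$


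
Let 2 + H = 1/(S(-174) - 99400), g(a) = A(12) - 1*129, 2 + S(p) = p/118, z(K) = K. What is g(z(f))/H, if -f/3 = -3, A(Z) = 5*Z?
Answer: 404671545/11729669 ≈ 34.500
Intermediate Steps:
f = 9 (f = -3*(-3) = 9)
S(p) = -2 + p/118
g(a) = -69 (g(a) = 5*12 - 1*129 = 60 - 129 = -69)
H = -11729669/5864805 (H = -2 + 1/((-2 + (1/118)*(-174)) - 99400) = -2 + 1/((-2 - 87/59) - 99400) = -2 + 1/(-205/59 - 99400) = -2 + 1/(-5864805/59) = -2 - 59/5864805 = -11729669/5864805 ≈ -2.0000)
g(z(f))/H = -69/(-11729669/5864805) = -69*(-5864805/11729669) = 404671545/11729669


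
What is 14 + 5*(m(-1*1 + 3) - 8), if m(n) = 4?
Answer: -6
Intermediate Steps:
14 + 5*(m(-1*1 + 3) - 8) = 14 + 5*(4 - 8) = 14 + 5*(-4) = 14 - 20 = -6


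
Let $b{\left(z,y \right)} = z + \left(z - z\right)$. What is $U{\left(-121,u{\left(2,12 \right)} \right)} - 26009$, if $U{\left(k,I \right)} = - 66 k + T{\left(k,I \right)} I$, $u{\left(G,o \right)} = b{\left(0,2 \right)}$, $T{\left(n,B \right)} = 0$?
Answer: $-18023$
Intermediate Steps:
$b{\left(z,y \right)} = z$ ($b{\left(z,y \right)} = z + 0 = z$)
$u{\left(G,o \right)} = 0$
$U{\left(k,I \right)} = - 66 k$ ($U{\left(k,I \right)} = - 66 k + 0 I = - 66 k + 0 = - 66 k$)
$U{\left(-121,u{\left(2,12 \right)} \right)} - 26009 = \left(-66\right) \left(-121\right) - 26009 = 7986 - 26009 = -18023$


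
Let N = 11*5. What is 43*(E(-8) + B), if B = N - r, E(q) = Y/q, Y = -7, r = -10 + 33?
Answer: 11309/8 ≈ 1413.6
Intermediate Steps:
N = 55
r = 23
E(q) = -7/q
B = 32 (B = 55 - 1*23 = 55 - 23 = 32)
43*(E(-8) + B) = 43*(-7/(-8) + 32) = 43*(-7*(-⅛) + 32) = 43*(7/8 + 32) = 43*(263/8) = 11309/8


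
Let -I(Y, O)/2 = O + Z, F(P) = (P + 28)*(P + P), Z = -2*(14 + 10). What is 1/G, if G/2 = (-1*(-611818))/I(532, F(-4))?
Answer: 120/305909 ≈ 0.00039227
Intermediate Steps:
Z = -48 (Z = -2*24 = -48)
F(P) = 2*P*(28 + P) (F(P) = (28 + P)*(2*P) = 2*P*(28 + P))
I(Y, O) = 96 - 2*O (I(Y, O) = -2*(O - 48) = -2*(-48 + O) = 96 - 2*O)
G = 305909/120 (G = 2*((-1*(-611818))/(96 - 4*(-4)*(28 - 4))) = 2*(611818/(96 - 4*(-4)*24)) = 2*(611818/(96 - 2*(-192))) = 2*(611818/(96 + 384)) = 2*(611818/480) = 2*(611818*(1/480)) = 2*(305909/240) = 305909/120 ≈ 2549.2)
1/G = 1/(305909/120) = 120/305909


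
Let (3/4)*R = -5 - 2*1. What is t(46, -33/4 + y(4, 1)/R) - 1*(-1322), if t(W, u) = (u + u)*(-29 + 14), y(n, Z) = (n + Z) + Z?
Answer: 22243/14 ≈ 1588.8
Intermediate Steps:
y(n, Z) = n + 2*Z (y(n, Z) = (Z + n) + Z = n + 2*Z)
R = -28/3 (R = 4*(-5 - 2*1)/3 = 4*(-5 - 2)/3 = (4/3)*(-7) = -28/3 ≈ -9.3333)
t(W, u) = -30*u (t(W, u) = (2*u)*(-15) = -30*u)
t(46, -33/4 + y(4, 1)/R) - 1*(-1322) = -30*(-33/4 + (4 + 2*1)/(-28/3)) - 1*(-1322) = -30*(-33*¼ + (4 + 2)*(-3/28)) + 1322 = -30*(-33/4 + 6*(-3/28)) + 1322 = -30*(-33/4 - 9/14) + 1322 = -30*(-249/28) + 1322 = 3735/14 + 1322 = 22243/14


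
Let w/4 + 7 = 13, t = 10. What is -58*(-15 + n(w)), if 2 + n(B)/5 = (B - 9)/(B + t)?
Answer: 22475/17 ≈ 1322.1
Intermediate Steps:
w = 24 (w = -28 + 4*13 = -28 + 52 = 24)
n(B) = -10 + 5*(-9 + B)/(10 + B) (n(B) = -10 + 5*((B - 9)/(B + 10)) = -10 + 5*((-9 + B)/(10 + B)) = -10 + 5*(-9 + B)/(10 + B))
-58*(-15 + n(w)) = -58*(-15 + 5*(-29 - 1*24)/(10 + 24)) = -58*(-15 + 5*(-29 - 24)/34) = -58*(-15 + 5*(1/34)*(-53)) = -58*(-15 - 265/34) = -58*(-775/34) = 22475/17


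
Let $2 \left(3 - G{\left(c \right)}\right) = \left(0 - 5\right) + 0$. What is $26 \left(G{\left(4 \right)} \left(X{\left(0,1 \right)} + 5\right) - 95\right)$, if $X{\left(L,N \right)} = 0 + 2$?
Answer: $-1469$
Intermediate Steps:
$X{\left(L,N \right)} = 2$
$G{\left(c \right)} = \frac{11}{2}$ ($G{\left(c \right)} = 3 - \frac{\left(0 - 5\right) + 0}{2} = 3 - \frac{-5 + 0}{2} = 3 - - \frac{5}{2} = 3 + \frac{5}{2} = \frac{11}{2}$)
$26 \left(G{\left(4 \right)} \left(X{\left(0,1 \right)} + 5\right) - 95\right) = 26 \left(\frac{11 \left(2 + 5\right)}{2} - 95\right) = 26 \left(\frac{11}{2} \cdot 7 - 95\right) = 26 \left(\frac{77}{2} - 95\right) = 26 \left(- \frac{113}{2}\right) = -1469$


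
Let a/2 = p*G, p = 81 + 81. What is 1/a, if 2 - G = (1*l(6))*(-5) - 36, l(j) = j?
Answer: 1/22032 ≈ 4.5389e-5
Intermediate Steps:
p = 162
G = 68 (G = 2 - ((1*6)*(-5) - 36) = 2 - (6*(-5) - 36) = 2 - (-30 - 36) = 2 - 1*(-66) = 2 + 66 = 68)
a = 22032 (a = 2*(162*68) = 2*11016 = 22032)
1/a = 1/22032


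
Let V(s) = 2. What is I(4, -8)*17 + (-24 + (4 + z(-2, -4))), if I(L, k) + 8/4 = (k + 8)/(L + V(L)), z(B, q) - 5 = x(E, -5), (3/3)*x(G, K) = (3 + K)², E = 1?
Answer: -45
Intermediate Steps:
x(G, K) = (3 + K)²
z(B, q) = 9 (z(B, q) = 5 + (3 - 5)² = 5 + (-2)² = 5 + 4 = 9)
I(L, k) = -2 + (8 + k)/(2 + L) (I(L, k) = -2 + (k + 8)/(L + 2) = -2 + (8 + k)/(2 + L))
I(4, -8)*17 + (-24 + (4 + z(-2, -4))) = ((4 - 8 - 2*4)/(2 + 4))*17 + (-24 + (4 + 9)) = ((4 - 8 - 8)/6)*17 + (-24 + 13) = ((⅙)*(-12))*17 - 11 = -2*17 - 11 = -34 - 11 = -45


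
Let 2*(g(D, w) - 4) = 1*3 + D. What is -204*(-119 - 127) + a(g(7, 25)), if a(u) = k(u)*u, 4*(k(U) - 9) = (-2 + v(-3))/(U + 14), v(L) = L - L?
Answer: 2312181/46 ≈ 50265.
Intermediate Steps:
v(L) = 0
k(U) = 9 - 1/(2*(14 + U)) (k(U) = 9 + ((-2 + 0)/(U + 14))/4 = 9 + (-2/(14 + U))/4 = 9 - 1/(2*(14 + U)))
g(D, w) = 11/2 + D/2 (g(D, w) = 4 + (1*3 + D)/2 = 4 + (3 + D)/2 = 4 + (3/2 + D/2) = 11/2 + D/2)
a(u) = u*(251 + 18*u)/(2*(14 + u)) (a(u) = ((251 + 18*u)/(2*(14 + u)))*u = u*(251 + 18*u)/(2*(14 + u)))
-204*(-119 - 127) + a(g(7, 25)) = -204*(-119 - 127) + (11/2 + (½)*7)*(251 + 18*(11/2 + (½)*7))/(2*(14 + (11/2 + (½)*7))) = -204*(-246) + (11/2 + 7/2)*(251 + 18*(11/2 + 7/2))/(2*(14 + (11/2 + 7/2))) = 50184 + (½)*9*(251 + 18*9)/(14 + 9) = 50184 + (½)*9*(251 + 162)/23 = 50184 + (½)*9*(1/23)*413 = 50184 + 3717/46 = 2312181/46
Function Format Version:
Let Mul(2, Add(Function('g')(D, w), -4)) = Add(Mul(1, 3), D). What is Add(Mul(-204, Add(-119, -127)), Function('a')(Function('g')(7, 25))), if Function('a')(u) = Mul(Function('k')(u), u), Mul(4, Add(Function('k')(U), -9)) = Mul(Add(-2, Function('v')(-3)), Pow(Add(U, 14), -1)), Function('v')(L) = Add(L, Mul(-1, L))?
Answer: Rational(2312181, 46) ≈ 50265.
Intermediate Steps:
Function('v')(L) = 0
Function('k')(U) = Add(9, Mul(Rational(-1, 2), Pow(Add(14, U), -1))) (Function('k')(U) = Add(9, Mul(Rational(1, 4), Mul(Add(-2, 0), Pow(Add(U, 14), -1)))) = Add(9, Mul(Rational(1, 4), Mul(-2, Pow(Add(14, U), -1)))) = Add(9, Mul(Rational(-1, 2), Pow(Add(14, U), -1))))
Function('g')(D, w) = Add(Rational(11, 2), Mul(Rational(1, 2), D)) (Function('g')(D, w) = Add(4, Mul(Rational(1, 2), Add(Mul(1, 3), D))) = Add(4, Mul(Rational(1, 2), Add(3, D))) = Add(4, Add(Rational(3, 2), Mul(Rational(1, 2), D))) = Add(Rational(11, 2), Mul(Rational(1, 2), D)))
Function('a')(u) = Mul(Rational(1, 2), u, Pow(Add(14, u), -1), Add(251, Mul(18, u))) (Function('a')(u) = Mul(Mul(Rational(1, 2), Pow(Add(14, u), -1), Add(251, Mul(18, u))), u) = Mul(Rational(1, 2), u, Pow(Add(14, u), -1), Add(251, Mul(18, u))))
Add(Mul(-204, Add(-119, -127)), Function('a')(Function('g')(7, 25))) = Add(Mul(-204, Add(-119, -127)), Mul(Rational(1, 2), Add(Rational(11, 2), Mul(Rational(1, 2), 7)), Pow(Add(14, Add(Rational(11, 2), Mul(Rational(1, 2), 7))), -1), Add(251, Mul(18, Add(Rational(11, 2), Mul(Rational(1, 2), 7)))))) = Add(Mul(-204, -246), Mul(Rational(1, 2), Add(Rational(11, 2), Rational(7, 2)), Pow(Add(14, Add(Rational(11, 2), Rational(7, 2))), -1), Add(251, Mul(18, Add(Rational(11, 2), Rational(7, 2)))))) = Add(50184, Mul(Rational(1, 2), 9, Pow(Add(14, 9), -1), Add(251, Mul(18, 9)))) = Add(50184, Mul(Rational(1, 2), 9, Pow(23, -1), Add(251, 162))) = Add(50184, Mul(Rational(1, 2), 9, Rational(1, 23), 413)) = Add(50184, Rational(3717, 46)) = Rational(2312181, 46)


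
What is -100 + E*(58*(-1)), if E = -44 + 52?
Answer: -564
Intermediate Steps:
E = 8
-100 + E*(58*(-1)) = -100 + 8*(58*(-1)) = -100 + 8*(-58) = -100 - 464 = -564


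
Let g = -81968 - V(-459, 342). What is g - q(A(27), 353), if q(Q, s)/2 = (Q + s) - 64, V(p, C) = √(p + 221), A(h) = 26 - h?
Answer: -82544 - I*√238 ≈ -82544.0 - 15.427*I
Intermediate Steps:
V(p, C) = √(221 + p)
q(Q, s) = -128 + 2*Q + 2*s (q(Q, s) = 2*((Q + s) - 64) = 2*(-64 + Q + s) = -128 + 2*Q + 2*s)
g = -81968 - I*√238 (g = -81968 - √(221 - 459) = -81968 - √(-238) = -81968 - I*√238 ≈ -81968.0 - 15.427*I)
g - q(A(27), 353) = (-81968 - I*√238) - (-128 + 2*(26 - 1*27) + 2*353) = (-81968 - I*√238) - (-128 + 2*(26 - 27) + 706) = (-81968 - I*√238) - (-128 + 2*(-1) + 706) = (-81968 - I*√238) - (-128 - 2 + 706) = (-81968 - I*√238) - 1*576 = (-81968 - I*√238) - 576 = -82544 - I*√238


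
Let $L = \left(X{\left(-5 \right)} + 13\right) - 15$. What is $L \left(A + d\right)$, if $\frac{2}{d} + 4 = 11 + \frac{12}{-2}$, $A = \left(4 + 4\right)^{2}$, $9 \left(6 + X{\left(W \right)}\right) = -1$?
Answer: $- \frac{1606}{3} \approx -535.33$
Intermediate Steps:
$X{\left(W \right)} = - \frac{55}{9}$ ($X{\left(W \right)} = -6 + \frac{1}{9} \left(-1\right) = -6 - \frac{1}{9} = - \frac{55}{9}$)
$A = 64$ ($A = 8^{2} = 64$)
$d = 2$ ($d = \frac{2}{-4 + \left(11 + \frac{12}{-2}\right)} = \frac{2}{-4 + \left(11 + 12 \left(- \frac{1}{2}\right)\right)} = \frac{2}{-4 + \left(11 - 6\right)} = \frac{2}{-4 + 5} = \frac{2}{1} = 2 \cdot 1 = 2$)
$L = - \frac{73}{9}$ ($L = \left(- \frac{55}{9} + 13\right) - 15 = \frac{62}{9} - 15 = - \frac{73}{9} \approx -8.1111$)
$L \left(A + d\right) = - \frac{73 \left(64 + 2\right)}{9} = \left(- \frac{73}{9}\right) 66 = - \frac{1606}{3}$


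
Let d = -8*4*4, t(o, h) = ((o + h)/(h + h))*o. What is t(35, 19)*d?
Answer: -120960/19 ≈ -6366.3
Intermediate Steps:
t(o, h) = o*(h + o)/(2*h) (t(o, h) = ((h + o)/((2*h)))*o = ((h + o)*(1/(2*h)))*o = ((h + o)/(2*h))*o = o*(h + o)/(2*h))
d = -128 (d = -32*4 = -128)
t(35, 19)*d = ((½)*35*(19 + 35)/19)*(-128) = ((½)*35*(1/19)*54)*(-128) = (945/19)*(-128) = -120960/19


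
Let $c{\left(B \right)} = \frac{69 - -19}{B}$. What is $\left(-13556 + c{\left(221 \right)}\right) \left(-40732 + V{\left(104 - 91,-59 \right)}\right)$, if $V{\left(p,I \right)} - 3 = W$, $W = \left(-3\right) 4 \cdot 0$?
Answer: $\frac{9385803804}{17} \approx 5.5211 \cdot 10^{8}$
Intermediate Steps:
$W = 0$ ($W = \left(-12\right) 0 = 0$)
$V{\left(p,I \right)} = 3$ ($V{\left(p,I \right)} = 3 + 0 = 3$)
$c{\left(B \right)} = \frac{88}{B}$ ($c{\left(B \right)} = \frac{69 + 19}{B} = \frac{88}{B}$)
$\left(-13556 + c{\left(221 \right)}\right) \left(-40732 + V{\left(104 - 91,-59 \right)}\right) = \left(-13556 + \frac{88}{221}\right) \left(-40732 + 3\right) = \left(-13556 + 88 \cdot \frac{1}{221}\right) \left(-40729\right) = \left(-13556 + \frac{88}{221}\right) \left(-40729\right) = \left(- \frac{2995788}{221}\right) \left(-40729\right) = \frac{9385803804}{17}$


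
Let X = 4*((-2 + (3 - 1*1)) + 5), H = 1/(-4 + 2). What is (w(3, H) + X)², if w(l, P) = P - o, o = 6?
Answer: 729/4 ≈ 182.25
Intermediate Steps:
H = -½ (H = 1/(-2) = -½ ≈ -0.50000)
w(l, P) = -6 + P (w(l, P) = P - 1*6 = P - 6 = -6 + P)
X = 20 (X = 4*((-2 + (3 - 1)) + 5) = 4*((-2 + 2) + 5) = 4*(0 + 5) = 4*5 = 20)
(w(3, H) + X)² = ((-6 - ½) + 20)² = (-13/2 + 20)² = (27/2)² = 729/4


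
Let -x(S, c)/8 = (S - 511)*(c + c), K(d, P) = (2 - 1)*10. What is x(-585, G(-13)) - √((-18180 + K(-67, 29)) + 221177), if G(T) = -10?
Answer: -175360 - 7*√4143 ≈ -1.7581e+5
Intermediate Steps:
K(d, P) = 10 (K(d, P) = 1*10 = 10)
x(S, c) = -16*c*(-511 + S) (x(S, c) = -8*(S - 511)*(c + c) = -8*(-511 + S)*2*c = -16*c*(-511 + S))
x(-585, G(-13)) - √((-18180 + K(-67, 29)) + 221177) = 16*(-10)*(511 - 1*(-585)) - √((-18180 + 10) + 221177) = 16*(-10)*(511 + 585) - √(-18170 + 221177) = 16*(-10)*1096 - √203007 = -175360 - 7*√4143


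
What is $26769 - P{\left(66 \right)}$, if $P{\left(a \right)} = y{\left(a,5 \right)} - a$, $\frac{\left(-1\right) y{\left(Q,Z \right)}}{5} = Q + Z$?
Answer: $27190$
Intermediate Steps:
$y{\left(Q,Z \right)} = - 5 Q - 5 Z$ ($y{\left(Q,Z \right)} = - 5 \left(Q + Z\right) = - 5 Q - 5 Z$)
$P{\left(a \right)} = -25 - 6 a$ ($P{\left(a \right)} = \left(- 5 a - 25\right) - a = \left(-25 - 5 a\right) - a = -25 - 6 a$)
$26769 - P{\left(66 \right)} = 26769 - \left(-25 - 396\right) = 26769 - -421 = 26769 + 421 = 27190$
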